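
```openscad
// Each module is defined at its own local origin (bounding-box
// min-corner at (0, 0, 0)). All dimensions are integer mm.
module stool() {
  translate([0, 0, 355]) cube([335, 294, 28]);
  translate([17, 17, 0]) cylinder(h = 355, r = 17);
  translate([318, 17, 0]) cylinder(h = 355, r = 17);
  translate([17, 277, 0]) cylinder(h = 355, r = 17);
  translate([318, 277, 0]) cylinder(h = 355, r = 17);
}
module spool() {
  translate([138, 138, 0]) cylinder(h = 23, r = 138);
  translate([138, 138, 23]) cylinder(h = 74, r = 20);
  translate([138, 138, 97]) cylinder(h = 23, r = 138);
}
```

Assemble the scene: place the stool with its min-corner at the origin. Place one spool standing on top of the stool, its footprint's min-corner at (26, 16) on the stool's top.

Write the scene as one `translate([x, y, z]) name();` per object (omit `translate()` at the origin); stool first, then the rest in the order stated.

stool();
translate([26, 16, 383]) spool();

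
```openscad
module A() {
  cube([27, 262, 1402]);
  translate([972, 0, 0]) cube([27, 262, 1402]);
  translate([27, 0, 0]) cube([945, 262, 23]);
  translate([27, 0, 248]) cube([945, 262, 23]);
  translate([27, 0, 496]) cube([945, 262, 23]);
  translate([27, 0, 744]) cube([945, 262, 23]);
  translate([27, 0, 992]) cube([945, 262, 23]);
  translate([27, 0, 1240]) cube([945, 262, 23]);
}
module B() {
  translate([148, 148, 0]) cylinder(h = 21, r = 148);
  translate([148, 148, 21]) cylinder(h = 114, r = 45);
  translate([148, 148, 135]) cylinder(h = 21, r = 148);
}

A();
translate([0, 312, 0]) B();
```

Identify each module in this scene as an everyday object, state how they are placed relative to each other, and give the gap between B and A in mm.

A is a bookshelf. B is a spool. The spool is on the floor beside the bookshelf on its +y side. The gap between the spool and the bookshelf is 50 mm.

The spool's nearest face is 50 mm from the bookshelf's +y face.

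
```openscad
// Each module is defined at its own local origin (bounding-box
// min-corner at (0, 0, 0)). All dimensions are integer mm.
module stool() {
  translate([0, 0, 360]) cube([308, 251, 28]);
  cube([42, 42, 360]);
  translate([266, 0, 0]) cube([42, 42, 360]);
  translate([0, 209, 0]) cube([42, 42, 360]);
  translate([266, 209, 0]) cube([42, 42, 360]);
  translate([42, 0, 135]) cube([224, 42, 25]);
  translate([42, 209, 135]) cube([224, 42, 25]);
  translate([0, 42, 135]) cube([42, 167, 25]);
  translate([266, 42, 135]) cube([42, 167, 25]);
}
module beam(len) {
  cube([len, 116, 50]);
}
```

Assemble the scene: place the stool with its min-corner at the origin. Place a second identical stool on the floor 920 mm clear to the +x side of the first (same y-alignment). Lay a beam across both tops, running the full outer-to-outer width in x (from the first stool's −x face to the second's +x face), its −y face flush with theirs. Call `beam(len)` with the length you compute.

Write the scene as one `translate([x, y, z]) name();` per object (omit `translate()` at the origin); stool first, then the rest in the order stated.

stool();
translate([1228, 0, 0]) stool();
translate([0, 0, 388]) beam(1536);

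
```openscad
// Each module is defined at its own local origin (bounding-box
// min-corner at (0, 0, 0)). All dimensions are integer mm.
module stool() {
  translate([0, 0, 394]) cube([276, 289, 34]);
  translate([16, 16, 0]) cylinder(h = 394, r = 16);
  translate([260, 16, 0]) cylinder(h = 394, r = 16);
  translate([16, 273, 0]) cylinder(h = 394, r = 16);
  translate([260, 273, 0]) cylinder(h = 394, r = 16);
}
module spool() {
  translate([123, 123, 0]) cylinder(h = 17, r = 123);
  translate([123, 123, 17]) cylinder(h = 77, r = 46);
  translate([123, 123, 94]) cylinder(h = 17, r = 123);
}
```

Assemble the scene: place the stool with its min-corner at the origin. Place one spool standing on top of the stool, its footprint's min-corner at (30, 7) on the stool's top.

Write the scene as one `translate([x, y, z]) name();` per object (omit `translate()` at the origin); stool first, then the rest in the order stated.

stool();
translate([30, 7, 428]) spool();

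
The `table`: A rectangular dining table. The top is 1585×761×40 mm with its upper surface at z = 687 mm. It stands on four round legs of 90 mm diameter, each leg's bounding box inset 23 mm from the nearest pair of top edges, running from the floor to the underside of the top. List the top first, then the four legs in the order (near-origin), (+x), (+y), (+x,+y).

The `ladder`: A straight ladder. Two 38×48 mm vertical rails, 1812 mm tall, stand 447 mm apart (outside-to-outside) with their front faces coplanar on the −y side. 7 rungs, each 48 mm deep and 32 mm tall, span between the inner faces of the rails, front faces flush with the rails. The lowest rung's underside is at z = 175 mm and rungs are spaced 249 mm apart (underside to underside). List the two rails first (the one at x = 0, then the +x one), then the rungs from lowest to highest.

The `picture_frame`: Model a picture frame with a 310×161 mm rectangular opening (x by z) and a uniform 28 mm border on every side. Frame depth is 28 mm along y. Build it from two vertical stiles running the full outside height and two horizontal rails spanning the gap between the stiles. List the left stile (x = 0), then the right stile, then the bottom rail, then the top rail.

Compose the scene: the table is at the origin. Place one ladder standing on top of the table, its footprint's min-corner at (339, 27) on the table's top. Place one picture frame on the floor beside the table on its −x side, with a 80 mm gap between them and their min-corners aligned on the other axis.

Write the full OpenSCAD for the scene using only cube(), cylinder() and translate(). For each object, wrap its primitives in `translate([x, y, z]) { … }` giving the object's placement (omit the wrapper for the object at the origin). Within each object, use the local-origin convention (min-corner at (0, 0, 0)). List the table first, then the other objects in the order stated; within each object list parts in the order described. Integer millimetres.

translate([0, 0, 647]) cube([1585, 761, 40]);
translate([68, 68, 0]) cylinder(h = 647, r = 45);
translate([1517, 68, 0]) cylinder(h = 647, r = 45);
translate([68, 693, 0]) cylinder(h = 647, r = 45);
translate([1517, 693, 0]) cylinder(h = 647, r = 45);
translate([339, 27, 687]) {
  cube([38, 48, 1812]);
  translate([409, 0, 0]) cube([38, 48, 1812]);
  translate([38, 0, 175]) cube([371, 48, 32]);
  translate([38, 0, 424]) cube([371, 48, 32]);
  translate([38, 0, 673]) cube([371, 48, 32]);
  translate([38, 0, 922]) cube([371, 48, 32]);
  translate([38, 0, 1171]) cube([371, 48, 32]);
  translate([38, 0, 1420]) cube([371, 48, 32]);
  translate([38, 0, 1669]) cube([371, 48, 32]);
}
translate([-446, 0, 0]) {
  cube([28, 28, 217]);
  translate([338, 0, 0]) cube([28, 28, 217]);
  translate([28, 0, 0]) cube([310, 28, 28]);
  translate([28, 0, 189]) cube([310, 28, 28]);
}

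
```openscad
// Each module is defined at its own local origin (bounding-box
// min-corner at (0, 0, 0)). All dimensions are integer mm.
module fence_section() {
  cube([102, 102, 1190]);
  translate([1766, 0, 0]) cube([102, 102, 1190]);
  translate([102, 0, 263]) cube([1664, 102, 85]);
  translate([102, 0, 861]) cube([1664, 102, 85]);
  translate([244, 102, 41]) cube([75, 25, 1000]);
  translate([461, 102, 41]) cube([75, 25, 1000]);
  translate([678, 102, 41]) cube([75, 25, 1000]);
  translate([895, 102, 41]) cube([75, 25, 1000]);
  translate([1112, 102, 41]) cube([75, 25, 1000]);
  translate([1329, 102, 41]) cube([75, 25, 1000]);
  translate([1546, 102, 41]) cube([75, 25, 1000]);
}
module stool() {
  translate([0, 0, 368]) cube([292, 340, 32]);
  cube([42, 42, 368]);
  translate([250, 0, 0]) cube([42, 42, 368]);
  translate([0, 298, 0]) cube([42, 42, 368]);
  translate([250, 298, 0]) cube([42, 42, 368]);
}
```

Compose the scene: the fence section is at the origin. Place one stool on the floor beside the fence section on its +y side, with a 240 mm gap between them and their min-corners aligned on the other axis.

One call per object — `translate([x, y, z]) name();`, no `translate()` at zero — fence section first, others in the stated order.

fence_section();
translate([0, 367, 0]) stool();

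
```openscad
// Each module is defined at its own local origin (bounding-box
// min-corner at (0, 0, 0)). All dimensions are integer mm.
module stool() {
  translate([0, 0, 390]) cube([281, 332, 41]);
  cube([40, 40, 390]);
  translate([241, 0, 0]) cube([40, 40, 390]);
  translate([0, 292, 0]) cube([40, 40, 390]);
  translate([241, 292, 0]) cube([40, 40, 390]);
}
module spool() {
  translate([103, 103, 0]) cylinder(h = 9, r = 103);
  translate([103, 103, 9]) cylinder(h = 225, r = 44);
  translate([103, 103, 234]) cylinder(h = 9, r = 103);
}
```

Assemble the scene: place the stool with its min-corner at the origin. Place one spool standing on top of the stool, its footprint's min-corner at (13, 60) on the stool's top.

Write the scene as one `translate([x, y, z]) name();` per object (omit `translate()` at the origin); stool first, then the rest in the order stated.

stool();
translate([13, 60, 431]) spool();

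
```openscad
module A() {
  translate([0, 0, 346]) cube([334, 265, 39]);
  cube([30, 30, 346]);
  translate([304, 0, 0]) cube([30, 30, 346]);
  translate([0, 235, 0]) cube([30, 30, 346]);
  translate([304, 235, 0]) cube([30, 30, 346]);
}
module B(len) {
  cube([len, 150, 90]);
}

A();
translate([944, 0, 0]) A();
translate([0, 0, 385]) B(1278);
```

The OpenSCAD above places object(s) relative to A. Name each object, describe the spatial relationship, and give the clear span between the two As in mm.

Second stool starts at x = 944; first ends at x = 334; clear span = 944 − 334 = 610 mm.

A is a stool. B is a beam. A beam spans the tops of two stools. The clear span between the two stools is 610 mm.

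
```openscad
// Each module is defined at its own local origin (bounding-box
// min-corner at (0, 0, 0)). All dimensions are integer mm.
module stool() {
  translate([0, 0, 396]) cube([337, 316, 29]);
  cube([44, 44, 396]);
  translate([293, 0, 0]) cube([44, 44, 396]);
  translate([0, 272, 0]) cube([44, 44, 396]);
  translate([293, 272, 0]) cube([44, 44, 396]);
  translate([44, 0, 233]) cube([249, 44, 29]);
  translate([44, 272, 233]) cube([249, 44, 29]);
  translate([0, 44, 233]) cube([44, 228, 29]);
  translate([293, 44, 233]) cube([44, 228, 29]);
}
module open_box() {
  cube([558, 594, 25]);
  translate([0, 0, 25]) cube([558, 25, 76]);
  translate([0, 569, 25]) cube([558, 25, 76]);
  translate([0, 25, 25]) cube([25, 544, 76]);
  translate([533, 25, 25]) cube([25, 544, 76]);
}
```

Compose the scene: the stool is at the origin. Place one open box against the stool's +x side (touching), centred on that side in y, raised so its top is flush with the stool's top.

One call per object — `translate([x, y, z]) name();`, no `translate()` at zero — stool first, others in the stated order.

stool();
translate([337, -139, 324]) open_box();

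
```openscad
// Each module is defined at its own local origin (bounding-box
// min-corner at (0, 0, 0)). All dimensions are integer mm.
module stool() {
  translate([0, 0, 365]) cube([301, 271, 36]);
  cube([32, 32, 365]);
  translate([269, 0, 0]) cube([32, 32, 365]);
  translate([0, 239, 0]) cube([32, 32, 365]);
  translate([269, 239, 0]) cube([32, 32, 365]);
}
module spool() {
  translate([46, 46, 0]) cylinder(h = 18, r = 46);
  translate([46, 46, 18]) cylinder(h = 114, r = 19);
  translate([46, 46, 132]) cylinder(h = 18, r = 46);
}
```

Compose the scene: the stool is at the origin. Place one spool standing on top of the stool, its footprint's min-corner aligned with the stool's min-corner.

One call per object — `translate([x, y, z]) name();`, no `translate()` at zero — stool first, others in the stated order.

stool();
translate([0, 0, 401]) spool();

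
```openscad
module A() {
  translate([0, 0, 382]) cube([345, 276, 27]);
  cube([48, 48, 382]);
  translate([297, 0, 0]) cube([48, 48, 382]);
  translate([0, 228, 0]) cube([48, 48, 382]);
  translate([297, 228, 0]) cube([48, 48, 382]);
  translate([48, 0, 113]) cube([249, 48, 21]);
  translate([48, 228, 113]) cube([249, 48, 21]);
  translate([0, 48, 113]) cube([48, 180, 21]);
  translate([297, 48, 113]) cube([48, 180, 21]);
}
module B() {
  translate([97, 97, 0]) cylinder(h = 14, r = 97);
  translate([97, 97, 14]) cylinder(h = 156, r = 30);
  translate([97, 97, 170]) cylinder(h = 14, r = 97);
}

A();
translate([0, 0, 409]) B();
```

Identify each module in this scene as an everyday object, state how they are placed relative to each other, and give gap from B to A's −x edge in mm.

A is a stool. B is a spool. The spool is on top of the stool. The gap from the spool to the stool's −x edge is 0 mm.

The spool's min-x is at 0; the stool's min-x is 0; gap = 0 mm.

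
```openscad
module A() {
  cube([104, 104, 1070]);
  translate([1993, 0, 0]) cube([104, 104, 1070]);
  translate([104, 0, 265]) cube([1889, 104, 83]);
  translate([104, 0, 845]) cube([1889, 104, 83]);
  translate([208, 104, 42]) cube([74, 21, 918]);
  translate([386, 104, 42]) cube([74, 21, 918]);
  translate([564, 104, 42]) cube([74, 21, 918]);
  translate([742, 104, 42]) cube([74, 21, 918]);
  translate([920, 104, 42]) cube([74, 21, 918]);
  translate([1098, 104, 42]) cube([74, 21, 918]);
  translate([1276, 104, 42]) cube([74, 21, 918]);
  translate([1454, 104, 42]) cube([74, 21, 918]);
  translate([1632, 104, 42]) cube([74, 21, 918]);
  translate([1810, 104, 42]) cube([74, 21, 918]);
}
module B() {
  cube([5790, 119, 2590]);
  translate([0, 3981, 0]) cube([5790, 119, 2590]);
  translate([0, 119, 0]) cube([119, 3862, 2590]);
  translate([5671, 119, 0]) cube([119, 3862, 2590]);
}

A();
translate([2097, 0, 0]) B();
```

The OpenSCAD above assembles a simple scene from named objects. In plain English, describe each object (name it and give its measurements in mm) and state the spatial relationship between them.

A is a fence section. Two 104×104 mm posts, 1070 mm tall, stand on the floor with a clear span of 1889 mm between their inner faces. Two horizontal rails of 104×83 mm section span the gap between the posts with their undersides at z = 265 mm and z = 845 mm, flush with the posts' −y face. 10 pickets, each 74 mm wide, 21 mm thick and 918 mm tall, are fixed to the +y face of the rails with their bottoms at z = 42 mm, evenly spaced across the span with equal gaps (rounded down to the nearest mm) at the −x end and between each pair — any rounding remainder accumulates at the +x end.

B is a box-shaped house frame (walls only): outside footprint 5790×4100 mm, wall height 2590 mm, wall thickness 119 mm. The two y-facing walls run the full x-width; the two x-facing walls fit between the inner faces of the y-facing walls.

The house frame is against the fence section's +x side, with their −y faces flush.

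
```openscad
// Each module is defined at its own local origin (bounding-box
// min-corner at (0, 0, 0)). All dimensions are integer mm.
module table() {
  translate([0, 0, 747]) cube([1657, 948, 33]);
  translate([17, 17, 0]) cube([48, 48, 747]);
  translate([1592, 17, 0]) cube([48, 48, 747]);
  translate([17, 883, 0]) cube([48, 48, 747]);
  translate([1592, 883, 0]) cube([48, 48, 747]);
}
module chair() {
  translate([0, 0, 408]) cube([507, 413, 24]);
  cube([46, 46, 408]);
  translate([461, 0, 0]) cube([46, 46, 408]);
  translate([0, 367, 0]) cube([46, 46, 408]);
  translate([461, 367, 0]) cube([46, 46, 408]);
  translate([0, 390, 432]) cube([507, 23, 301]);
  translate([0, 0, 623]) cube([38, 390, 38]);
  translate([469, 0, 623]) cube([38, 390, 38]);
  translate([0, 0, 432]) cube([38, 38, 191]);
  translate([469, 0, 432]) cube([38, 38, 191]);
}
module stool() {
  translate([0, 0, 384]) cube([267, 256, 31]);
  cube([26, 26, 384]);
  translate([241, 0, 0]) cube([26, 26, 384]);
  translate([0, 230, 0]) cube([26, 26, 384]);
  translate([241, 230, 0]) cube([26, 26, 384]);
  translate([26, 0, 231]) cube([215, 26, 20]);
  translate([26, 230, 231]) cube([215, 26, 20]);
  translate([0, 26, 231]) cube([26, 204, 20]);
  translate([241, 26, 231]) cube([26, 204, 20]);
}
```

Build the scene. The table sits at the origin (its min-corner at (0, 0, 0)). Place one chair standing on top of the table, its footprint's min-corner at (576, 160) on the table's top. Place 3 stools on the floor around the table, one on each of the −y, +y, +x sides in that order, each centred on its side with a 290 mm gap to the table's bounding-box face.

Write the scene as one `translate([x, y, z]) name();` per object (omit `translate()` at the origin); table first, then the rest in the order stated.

table();
translate([576, 160, 780]) chair();
translate([695, -546, 0]) stool();
translate([695, 1238, 0]) stool();
translate([1947, 346, 0]) stool();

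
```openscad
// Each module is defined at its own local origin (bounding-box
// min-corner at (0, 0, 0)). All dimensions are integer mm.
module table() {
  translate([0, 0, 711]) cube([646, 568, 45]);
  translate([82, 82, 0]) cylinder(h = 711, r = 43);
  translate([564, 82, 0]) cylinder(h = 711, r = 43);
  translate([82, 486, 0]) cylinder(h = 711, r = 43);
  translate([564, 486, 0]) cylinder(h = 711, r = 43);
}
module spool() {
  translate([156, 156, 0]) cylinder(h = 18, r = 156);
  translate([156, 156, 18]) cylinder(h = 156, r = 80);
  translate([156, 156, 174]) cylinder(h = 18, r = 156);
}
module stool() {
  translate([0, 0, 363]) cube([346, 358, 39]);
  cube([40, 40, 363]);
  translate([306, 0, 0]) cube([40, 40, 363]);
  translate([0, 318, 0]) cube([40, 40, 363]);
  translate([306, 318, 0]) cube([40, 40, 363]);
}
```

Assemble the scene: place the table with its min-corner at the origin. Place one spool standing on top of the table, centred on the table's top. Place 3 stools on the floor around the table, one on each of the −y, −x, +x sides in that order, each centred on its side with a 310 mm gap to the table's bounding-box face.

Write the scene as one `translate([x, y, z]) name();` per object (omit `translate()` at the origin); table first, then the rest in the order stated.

table();
translate([167, 128, 756]) spool();
translate([150, -668, 0]) stool();
translate([-656, 105, 0]) stool();
translate([956, 105, 0]) stool();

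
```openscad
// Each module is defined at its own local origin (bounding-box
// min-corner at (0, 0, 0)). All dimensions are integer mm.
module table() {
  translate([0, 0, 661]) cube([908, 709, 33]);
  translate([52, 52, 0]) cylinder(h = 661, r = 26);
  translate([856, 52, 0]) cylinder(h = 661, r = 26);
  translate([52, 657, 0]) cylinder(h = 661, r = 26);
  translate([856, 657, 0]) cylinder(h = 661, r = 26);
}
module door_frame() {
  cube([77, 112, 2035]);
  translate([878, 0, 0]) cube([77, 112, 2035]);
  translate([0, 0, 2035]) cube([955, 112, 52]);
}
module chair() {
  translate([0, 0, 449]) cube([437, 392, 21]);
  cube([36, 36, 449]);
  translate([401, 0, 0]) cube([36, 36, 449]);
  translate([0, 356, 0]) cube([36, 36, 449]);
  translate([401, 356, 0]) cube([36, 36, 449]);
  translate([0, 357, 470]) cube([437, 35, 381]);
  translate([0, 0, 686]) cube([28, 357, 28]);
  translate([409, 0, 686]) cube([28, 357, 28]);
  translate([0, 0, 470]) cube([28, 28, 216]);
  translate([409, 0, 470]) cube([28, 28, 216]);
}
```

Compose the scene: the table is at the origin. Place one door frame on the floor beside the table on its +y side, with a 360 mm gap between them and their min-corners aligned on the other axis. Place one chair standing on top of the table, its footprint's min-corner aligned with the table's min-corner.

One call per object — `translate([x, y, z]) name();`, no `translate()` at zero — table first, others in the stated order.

table();
translate([0, 1069, 0]) door_frame();
translate([0, 0, 694]) chair();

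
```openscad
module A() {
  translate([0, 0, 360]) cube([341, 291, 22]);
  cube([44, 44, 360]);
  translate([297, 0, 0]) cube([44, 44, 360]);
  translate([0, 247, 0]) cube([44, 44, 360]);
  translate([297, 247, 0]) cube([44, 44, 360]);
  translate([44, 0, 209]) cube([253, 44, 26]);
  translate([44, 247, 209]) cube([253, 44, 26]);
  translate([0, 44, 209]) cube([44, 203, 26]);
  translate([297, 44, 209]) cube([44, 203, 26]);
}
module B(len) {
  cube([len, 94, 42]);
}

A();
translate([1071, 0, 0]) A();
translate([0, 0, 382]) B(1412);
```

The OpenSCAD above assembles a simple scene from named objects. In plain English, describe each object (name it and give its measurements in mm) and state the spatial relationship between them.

A is a four-legged stool. The seat is 341×291 mm, 22 mm thick, top at z = 382 mm. It stands on four square legs, each 44×44 mm in cross-section, from z = 0 to the seat underside, each flush with a corner of the seat. Four stretchers, 44 mm wide and 26 mm tall, connect adjacent legs with their undersides at z = 209 mm, each running between the inner faces of the legs it joins and aligned with the legs' outer faces on the other axis.

B is a rectangular beam 1412 mm long (x), 94 mm deep (y), 42 mm thick (z).

The beam spans the tops of two stools placed 730 mm apart, resting at z = 382 mm.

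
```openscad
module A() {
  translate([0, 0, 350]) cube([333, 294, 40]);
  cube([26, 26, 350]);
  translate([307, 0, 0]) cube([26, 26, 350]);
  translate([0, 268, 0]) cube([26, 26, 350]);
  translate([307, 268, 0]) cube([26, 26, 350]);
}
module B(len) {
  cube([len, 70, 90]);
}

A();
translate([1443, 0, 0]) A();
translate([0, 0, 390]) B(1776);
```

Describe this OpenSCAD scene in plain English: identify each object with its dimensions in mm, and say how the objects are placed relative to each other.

A is a four-legged stool. The seat is a 333×294×40 mm slab whose top surface is at z = 390 mm; four square legs, each 26×26 mm in cross-section, run from the floor (z = 0) to the underside of the seat, each flush with a corner of the seat.

B is a rectangular beam 1776 mm long (x), 70 mm deep (y), 90 mm thick (z).

The beam spans the tops of two stools placed 1110 mm apart, resting at z = 390 mm.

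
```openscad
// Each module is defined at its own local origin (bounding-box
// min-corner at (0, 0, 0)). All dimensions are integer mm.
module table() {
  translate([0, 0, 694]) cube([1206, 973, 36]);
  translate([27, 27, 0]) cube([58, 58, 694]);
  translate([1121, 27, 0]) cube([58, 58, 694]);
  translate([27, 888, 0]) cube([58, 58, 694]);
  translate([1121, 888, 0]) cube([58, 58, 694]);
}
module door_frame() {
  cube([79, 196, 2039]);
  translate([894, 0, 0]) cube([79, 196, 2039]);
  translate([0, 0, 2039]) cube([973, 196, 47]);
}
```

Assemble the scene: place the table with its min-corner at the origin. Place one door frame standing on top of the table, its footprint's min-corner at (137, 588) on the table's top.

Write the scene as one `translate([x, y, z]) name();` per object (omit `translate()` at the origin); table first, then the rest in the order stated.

table();
translate([137, 588, 730]) door_frame();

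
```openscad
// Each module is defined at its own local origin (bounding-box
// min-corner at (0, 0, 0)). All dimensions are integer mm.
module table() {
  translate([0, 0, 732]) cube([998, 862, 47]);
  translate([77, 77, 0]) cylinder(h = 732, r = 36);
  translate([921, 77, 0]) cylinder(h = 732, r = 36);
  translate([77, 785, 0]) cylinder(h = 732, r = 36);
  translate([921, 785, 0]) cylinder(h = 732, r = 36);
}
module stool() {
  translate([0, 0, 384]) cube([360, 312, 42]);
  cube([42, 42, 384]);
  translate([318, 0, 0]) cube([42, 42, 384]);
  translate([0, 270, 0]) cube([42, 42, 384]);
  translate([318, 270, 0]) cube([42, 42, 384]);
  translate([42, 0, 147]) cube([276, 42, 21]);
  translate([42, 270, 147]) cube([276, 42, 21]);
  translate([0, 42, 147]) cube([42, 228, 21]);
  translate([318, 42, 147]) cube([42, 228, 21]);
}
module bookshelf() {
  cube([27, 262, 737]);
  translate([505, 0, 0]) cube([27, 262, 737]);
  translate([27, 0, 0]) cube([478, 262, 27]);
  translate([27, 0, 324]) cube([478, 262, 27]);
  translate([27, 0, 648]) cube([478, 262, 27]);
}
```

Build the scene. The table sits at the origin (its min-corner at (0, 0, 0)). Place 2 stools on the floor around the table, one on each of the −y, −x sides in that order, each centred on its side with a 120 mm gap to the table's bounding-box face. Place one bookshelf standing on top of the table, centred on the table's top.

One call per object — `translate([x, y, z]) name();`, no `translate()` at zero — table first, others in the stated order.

table();
translate([319, -432, 0]) stool();
translate([-480, 275, 0]) stool();
translate([233, 300, 779]) bookshelf();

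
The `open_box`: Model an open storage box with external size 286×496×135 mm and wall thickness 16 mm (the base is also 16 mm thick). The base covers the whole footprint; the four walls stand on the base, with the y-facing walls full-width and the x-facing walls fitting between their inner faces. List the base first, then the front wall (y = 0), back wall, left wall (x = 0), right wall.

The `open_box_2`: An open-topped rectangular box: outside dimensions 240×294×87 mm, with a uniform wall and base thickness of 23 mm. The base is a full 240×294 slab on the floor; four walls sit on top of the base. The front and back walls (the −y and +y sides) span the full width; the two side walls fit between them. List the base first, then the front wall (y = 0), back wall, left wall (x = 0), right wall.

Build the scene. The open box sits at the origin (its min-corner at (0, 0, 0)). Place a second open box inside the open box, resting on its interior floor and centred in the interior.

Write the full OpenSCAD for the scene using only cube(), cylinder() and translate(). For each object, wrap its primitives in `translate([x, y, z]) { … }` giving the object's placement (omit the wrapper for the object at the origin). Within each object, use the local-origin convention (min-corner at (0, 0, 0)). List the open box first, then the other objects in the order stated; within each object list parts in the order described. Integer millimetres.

cube([286, 496, 16]);
translate([0, 0, 16]) cube([286, 16, 119]);
translate([0, 480, 16]) cube([286, 16, 119]);
translate([0, 16, 16]) cube([16, 464, 119]);
translate([270, 16, 16]) cube([16, 464, 119]);
translate([23, 101, 16]) {
  cube([240, 294, 23]);
  translate([0, 0, 23]) cube([240, 23, 64]);
  translate([0, 271, 23]) cube([240, 23, 64]);
  translate([0, 23, 23]) cube([23, 248, 64]);
  translate([217, 23, 23]) cube([23, 248, 64]);
}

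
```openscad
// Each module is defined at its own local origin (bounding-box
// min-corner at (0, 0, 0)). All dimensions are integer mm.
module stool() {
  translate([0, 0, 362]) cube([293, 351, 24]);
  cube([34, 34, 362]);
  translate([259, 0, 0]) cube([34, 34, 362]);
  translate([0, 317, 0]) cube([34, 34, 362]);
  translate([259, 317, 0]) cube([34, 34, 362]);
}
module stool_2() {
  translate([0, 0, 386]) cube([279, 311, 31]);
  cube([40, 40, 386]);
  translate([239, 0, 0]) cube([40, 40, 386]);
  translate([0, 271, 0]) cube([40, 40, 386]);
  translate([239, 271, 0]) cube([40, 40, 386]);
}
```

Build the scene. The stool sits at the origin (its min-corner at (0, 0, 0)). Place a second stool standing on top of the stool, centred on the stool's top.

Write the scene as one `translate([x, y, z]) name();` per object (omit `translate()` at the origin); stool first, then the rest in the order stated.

stool();
translate([7, 20, 386]) stool_2();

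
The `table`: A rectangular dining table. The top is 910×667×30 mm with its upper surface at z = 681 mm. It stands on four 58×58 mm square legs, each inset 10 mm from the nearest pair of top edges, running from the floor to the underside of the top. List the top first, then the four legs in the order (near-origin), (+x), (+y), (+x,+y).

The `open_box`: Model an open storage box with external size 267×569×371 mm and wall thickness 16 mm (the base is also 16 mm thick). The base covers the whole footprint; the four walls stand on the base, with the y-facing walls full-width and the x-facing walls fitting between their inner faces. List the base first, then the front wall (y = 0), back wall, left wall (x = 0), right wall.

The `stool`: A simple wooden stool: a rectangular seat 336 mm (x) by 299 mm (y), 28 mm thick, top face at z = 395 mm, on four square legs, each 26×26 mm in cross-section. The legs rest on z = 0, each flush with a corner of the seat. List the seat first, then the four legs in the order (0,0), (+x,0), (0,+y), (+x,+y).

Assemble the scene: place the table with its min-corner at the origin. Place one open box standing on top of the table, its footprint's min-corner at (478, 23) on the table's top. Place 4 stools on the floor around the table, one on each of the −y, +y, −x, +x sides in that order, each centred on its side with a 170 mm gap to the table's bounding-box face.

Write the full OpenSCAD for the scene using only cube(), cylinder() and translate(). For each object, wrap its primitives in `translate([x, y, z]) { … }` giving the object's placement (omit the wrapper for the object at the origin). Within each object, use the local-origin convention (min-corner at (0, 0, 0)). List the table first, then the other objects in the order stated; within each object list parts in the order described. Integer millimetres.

translate([0, 0, 651]) cube([910, 667, 30]);
translate([10, 10, 0]) cube([58, 58, 651]);
translate([842, 10, 0]) cube([58, 58, 651]);
translate([10, 599, 0]) cube([58, 58, 651]);
translate([842, 599, 0]) cube([58, 58, 651]);
translate([478, 23, 681]) {
  cube([267, 569, 16]);
  translate([0, 0, 16]) cube([267, 16, 355]);
  translate([0, 553, 16]) cube([267, 16, 355]);
  translate([0, 16, 16]) cube([16, 537, 355]);
  translate([251, 16, 16]) cube([16, 537, 355]);
}
translate([287, -469, 0]) {
  translate([0, 0, 367]) cube([336, 299, 28]);
  cube([26, 26, 367]);
  translate([310, 0, 0]) cube([26, 26, 367]);
  translate([0, 273, 0]) cube([26, 26, 367]);
  translate([310, 273, 0]) cube([26, 26, 367]);
}
translate([287, 837, 0]) {
  translate([0, 0, 367]) cube([336, 299, 28]);
  cube([26, 26, 367]);
  translate([310, 0, 0]) cube([26, 26, 367]);
  translate([0, 273, 0]) cube([26, 26, 367]);
  translate([310, 273, 0]) cube([26, 26, 367]);
}
translate([-506, 184, 0]) {
  translate([0, 0, 367]) cube([336, 299, 28]);
  cube([26, 26, 367]);
  translate([310, 0, 0]) cube([26, 26, 367]);
  translate([0, 273, 0]) cube([26, 26, 367]);
  translate([310, 273, 0]) cube([26, 26, 367]);
}
translate([1080, 184, 0]) {
  translate([0, 0, 367]) cube([336, 299, 28]);
  cube([26, 26, 367]);
  translate([310, 0, 0]) cube([26, 26, 367]);
  translate([0, 273, 0]) cube([26, 26, 367]);
  translate([310, 273, 0]) cube([26, 26, 367]);
}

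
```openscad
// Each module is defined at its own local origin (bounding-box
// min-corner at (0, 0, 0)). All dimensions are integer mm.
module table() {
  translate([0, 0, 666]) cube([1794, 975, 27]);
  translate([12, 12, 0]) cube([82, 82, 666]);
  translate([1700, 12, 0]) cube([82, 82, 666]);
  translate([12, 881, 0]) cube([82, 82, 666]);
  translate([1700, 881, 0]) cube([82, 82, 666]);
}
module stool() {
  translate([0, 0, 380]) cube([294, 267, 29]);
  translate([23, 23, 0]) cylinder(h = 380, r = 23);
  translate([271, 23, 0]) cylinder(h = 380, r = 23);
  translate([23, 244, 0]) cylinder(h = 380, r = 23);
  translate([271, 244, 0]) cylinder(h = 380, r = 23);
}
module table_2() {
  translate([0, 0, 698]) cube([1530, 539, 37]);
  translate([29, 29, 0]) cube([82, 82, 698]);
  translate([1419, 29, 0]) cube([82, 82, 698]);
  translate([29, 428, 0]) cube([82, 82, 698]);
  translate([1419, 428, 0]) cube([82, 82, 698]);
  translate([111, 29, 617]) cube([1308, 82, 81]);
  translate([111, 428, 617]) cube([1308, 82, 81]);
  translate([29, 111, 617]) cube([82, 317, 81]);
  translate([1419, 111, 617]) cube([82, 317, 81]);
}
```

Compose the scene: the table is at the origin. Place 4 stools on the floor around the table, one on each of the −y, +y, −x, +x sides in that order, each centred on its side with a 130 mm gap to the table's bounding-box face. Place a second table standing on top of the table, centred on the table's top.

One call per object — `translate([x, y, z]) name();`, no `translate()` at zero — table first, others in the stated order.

table();
translate([750, -397, 0]) stool();
translate([750, 1105, 0]) stool();
translate([-424, 354, 0]) stool();
translate([1924, 354, 0]) stool();
translate([132, 218, 693]) table_2();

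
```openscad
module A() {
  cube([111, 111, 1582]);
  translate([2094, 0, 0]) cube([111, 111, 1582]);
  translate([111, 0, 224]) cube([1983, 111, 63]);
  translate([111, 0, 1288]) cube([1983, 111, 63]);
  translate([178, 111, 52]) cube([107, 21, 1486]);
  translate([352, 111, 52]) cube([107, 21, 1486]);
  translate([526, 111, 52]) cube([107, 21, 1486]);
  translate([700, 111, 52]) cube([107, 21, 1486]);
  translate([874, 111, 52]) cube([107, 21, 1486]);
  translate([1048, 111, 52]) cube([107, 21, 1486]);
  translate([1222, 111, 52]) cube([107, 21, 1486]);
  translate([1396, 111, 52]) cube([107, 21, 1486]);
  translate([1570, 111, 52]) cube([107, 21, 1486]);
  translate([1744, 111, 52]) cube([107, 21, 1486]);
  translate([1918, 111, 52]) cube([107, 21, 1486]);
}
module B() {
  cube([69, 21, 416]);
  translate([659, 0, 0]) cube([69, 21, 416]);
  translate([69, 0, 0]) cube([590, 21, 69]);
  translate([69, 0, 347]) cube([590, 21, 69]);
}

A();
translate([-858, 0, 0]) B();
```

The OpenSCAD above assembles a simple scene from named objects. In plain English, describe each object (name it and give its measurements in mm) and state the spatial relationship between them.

A is a fence section. Two 111×111 mm posts, 1582 mm tall, stand on the floor with a clear span of 1983 mm between their inner faces. Two horizontal rails of 111×63 mm section span the gap between the posts with their undersides at z = 224 mm and z = 1288 mm, flush with the posts' −y face. 11 pickets, each 107 mm wide, 21 mm thick and 1486 mm tall, are fixed to the +y face of the rails with their bottoms at z = 52 mm, evenly spaced across the span with equal gaps (rounded down to the nearest mm) at the −x end and between each pair — any rounding remainder accumulates at the +x end.

B is a rectangular picture frame lying in the x–z plane (depth along y). The opening is 590 mm wide (x) by 278 mm tall (z), surrounded by a border 69 mm wide on all four sides. The frame is 21 mm deep and is made of two full-height vertical stiles with two horizontal rails fitted between them.

The picture frame is on the floor beside the fence section on its −x side.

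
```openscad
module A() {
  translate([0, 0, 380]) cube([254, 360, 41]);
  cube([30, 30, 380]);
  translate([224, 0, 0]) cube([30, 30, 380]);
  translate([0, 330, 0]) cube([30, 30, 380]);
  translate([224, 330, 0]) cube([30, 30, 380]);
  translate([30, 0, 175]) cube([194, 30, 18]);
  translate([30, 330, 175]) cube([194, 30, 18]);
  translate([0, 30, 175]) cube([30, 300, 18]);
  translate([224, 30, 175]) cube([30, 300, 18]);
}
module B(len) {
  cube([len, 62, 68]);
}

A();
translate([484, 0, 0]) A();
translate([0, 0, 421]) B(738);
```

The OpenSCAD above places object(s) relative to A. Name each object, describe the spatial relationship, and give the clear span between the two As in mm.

A is a stool. B is a beam. A beam spans the tops of two stools. The clear span between the two stools is 230 mm.

Second stool starts at x = 484; first ends at x = 254; clear span = 484 − 254 = 230 mm.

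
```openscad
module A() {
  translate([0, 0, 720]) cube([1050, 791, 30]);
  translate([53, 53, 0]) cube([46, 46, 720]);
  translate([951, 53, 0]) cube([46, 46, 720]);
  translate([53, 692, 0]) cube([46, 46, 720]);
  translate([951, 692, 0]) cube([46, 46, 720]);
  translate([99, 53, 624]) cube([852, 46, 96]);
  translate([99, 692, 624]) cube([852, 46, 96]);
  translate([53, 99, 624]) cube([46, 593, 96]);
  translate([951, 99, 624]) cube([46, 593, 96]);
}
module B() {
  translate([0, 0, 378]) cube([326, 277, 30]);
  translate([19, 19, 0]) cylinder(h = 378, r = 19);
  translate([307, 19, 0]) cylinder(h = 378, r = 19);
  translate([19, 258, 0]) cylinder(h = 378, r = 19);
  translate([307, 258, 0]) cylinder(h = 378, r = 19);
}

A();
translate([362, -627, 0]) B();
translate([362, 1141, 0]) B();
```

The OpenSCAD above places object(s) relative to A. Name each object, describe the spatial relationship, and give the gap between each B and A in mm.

A is a table. B is a stool. Two stools sit around the table at the −y, +y sides. The gap between each stool and the table is 350 mm.

Each stool's nearest face is 350 mm from the table's bounding box.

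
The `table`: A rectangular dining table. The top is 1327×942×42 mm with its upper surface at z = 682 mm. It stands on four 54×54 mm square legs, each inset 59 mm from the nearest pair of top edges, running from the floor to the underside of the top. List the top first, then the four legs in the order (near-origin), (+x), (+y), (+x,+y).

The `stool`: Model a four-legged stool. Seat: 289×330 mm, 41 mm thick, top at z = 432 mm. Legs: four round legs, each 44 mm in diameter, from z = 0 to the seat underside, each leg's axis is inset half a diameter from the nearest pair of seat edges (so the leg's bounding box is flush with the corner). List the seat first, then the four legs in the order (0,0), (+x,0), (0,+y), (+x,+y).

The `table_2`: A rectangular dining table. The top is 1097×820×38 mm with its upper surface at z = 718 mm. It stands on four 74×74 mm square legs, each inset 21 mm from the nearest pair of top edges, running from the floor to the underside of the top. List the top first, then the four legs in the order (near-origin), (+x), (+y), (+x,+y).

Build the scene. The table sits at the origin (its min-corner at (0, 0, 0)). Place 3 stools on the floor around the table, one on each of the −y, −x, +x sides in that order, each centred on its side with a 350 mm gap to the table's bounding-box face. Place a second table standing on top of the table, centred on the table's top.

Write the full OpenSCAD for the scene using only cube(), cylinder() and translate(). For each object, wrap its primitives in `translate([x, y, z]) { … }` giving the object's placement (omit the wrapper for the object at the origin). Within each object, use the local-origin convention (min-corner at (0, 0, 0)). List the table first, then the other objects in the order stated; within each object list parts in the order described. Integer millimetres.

translate([0, 0, 640]) cube([1327, 942, 42]);
translate([59, 59, 0]) cube([54, 54, 640]);
translate([1214, 59, 0]) cube([54, 54, 640]);
translate([59, 829, 0]) cube([54, 54, 640]);
translate([1214, 829, 0]) cube([54, 54, 640]);
translate([519, -680, 0]) {
  translate([0, 0, 391]) cube([289, 330, 41]);
  translate([22, 22, 0]) cylinder(h = 391, r = 22);
  translate([267, 22, 0]) cylinder(h = 391, r = 22);
  translate([22, 308, 0]) cylinder(h = 391, r = 22);
  translate([267, 308, 0]) cylinder(h = 391, r = 22);
}
translate([-639, 306, 0]) {
  translate([0, 0, 391]) cube([289, 330, 41]);
  translate([22, 22, 0]) cylinder(h = 391, r = 22);
  translate([267, 22, 0]) cylinder(h = 391, r = 22);
  translate([22, 308, 0]) cylinder(h = 391, r = 22);
  translate([267, 308, 0]) cylinder(h = 391, r = 22);
}
translate([1677, 306, 0]) {
  translate([0, 0, 391]) cube([289, 330, 41]);
  translate([22, 22, 0]) cylinder(h = 391, r = 22);
  translate([267, 22, 0]) cylinder(h = 391, r = 22);
  translate([22, 308, 0]) cylinder(h = 391, r = 22);
  translate([267, 308, 0]) cylinder(h = 391, r = 22);
}
translate([115, 61, 682]) {
  translate([0, 0, 680]) cube([1097, 820, 38]);
  translate([21, 21, 0]) cube([74, 74, 680]);
  translate([1002, 21, 0]) cube([74, 74, 680]);
  translate([21, 725, 0]) cube([74, 74, 680]);
  translate([1002, 725, 0]) cube([74, 74, 680]);
}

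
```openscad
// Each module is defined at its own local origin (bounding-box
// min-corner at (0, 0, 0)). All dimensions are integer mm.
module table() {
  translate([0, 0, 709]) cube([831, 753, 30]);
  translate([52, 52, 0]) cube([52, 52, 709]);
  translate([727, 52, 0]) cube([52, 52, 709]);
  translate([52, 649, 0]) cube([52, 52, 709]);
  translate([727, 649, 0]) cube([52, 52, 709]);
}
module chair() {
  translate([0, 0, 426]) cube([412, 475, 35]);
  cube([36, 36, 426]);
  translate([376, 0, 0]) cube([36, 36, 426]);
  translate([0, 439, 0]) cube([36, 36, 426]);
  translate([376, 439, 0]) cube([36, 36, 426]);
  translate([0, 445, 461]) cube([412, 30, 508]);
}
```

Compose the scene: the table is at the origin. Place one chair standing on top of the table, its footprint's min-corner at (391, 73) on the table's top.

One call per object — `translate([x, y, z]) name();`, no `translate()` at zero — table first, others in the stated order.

table();
translate([391, 73, 739]) chair();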